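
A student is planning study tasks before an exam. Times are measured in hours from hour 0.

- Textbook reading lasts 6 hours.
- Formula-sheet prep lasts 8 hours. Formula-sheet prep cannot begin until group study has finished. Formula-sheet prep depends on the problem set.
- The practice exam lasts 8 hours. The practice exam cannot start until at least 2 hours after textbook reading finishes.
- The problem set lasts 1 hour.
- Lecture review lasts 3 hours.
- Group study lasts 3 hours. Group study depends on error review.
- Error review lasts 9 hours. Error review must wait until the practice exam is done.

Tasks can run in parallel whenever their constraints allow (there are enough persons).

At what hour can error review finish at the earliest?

Textbook reading has no prerequisites, so it starts at hour 0 and finishes at hour 6.
The practice exam cannot begin until textbook reading (finishes hour 6, plus 2-hour gap → hour 8). It runs from hour 8 to 8 + 8 = hour 16.
After the practice exam (finishes hour 16), error review can start at hour 16 and finishes at hour 25.

25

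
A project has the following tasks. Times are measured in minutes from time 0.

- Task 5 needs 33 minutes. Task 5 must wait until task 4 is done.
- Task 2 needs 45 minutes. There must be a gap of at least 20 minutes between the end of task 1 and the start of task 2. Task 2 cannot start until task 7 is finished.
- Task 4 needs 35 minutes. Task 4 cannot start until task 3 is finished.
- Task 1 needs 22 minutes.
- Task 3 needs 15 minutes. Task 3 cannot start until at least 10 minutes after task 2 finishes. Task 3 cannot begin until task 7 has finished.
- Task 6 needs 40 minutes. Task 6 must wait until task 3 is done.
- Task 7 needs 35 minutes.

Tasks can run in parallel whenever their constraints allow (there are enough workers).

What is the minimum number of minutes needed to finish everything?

180

Nothing blocks task 7, so it runs from minute 0 to minute 35.
Task 1 can start immediately at minute 0; it finishes at minute 22.
Task 2 cannot start until task 1 (finishes minute 22, plus 20-minute gap → minute 42); task 7 (finishes minute 35). The controlling bound is minute 42, so task 2 finishes at 42 + 45 = minute 87.
Task 3 has to wait for task 2 (finishes minute 87, plus 10-minute gap → minute 97); task 7 (finishes minute 35). The latest of these is minute 97, so task 3 runs minute 97 to 97 + 15 = minute 112.
After task 3 (finishes minute 112), task 6 can start at minute 112 and finishes at minute 152.
After task 3 (finishes minute 112), task 4 can start at minute 112 and finishes at minute 147.
Task 5 cannot begin until task 4 (finishes minute 147). It runs from minute 147 to 147 + 33 = minute 180.
All tasks are finished once the last one completes. Finish times: Task 1 at 22, Task 2 at 87, Task 3 at 112, Task 4 at 147, Task 5 at 180, Task 6 at 152, Task 7 at 35. The latest is minute 180.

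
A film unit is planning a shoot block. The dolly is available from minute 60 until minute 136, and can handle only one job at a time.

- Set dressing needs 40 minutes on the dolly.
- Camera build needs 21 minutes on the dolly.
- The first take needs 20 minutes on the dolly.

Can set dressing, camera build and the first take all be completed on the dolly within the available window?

The dolly window is 136 − 60 = 76 minutes.
Running back to back, the jobs need 40 + 21 + 20 = 81 minutes on the dolly.
Since 81 > 76, they cannot all fit.

No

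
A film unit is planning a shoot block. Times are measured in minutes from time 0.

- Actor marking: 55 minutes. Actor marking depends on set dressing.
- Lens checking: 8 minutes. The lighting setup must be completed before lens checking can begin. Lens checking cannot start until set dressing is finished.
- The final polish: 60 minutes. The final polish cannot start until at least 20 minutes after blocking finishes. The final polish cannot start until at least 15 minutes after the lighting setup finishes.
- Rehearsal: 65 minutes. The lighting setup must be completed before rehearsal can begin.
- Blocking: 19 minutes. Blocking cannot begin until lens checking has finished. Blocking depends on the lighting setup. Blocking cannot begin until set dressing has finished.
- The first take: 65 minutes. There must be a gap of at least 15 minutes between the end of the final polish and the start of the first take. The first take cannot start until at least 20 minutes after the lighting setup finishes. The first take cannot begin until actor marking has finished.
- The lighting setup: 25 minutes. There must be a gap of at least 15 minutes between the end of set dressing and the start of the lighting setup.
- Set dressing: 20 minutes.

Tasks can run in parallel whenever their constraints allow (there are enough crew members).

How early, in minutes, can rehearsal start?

60

Nothing blocks set dressing, so it runs from minute 0 to minute 20.
The lighting setup cannot begin until set dressing (finishes minute 20, plus 15-minute gap → minute 35). It runs from minute 35 to 35 + 25 = minute 60.
Rehearsal waits on the lighting setup (finishes minute 60), so the earliest it can start is minute 60.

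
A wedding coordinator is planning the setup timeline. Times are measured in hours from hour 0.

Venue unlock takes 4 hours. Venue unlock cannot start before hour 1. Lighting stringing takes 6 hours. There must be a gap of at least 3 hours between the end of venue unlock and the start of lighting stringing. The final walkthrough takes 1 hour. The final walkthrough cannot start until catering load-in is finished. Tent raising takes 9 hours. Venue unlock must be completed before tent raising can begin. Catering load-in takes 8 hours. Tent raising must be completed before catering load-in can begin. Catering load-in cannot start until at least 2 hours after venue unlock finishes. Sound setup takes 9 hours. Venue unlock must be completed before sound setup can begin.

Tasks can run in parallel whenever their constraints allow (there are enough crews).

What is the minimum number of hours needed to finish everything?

After its own release at hour 1, venue unlock can start at hour 1 and finishes at hour 5.
Sound setup cannot begin until venue unlock (finishes hour 5). It runs from hour 5 to 5 + 9 = hour 14.
Lighting stringing waits on venue unlock (finishes hour 5, plus 3-hour gap → hour 8), so it starts at hour 8 and finishes at 8 + 6 = hour 14.
After venue unlock (finishes hour 5), tent raising can start at hour 5 and finishes at hour 14.
Catering load-in has to wait for tent raising (finishes hour 14); venue unlock (finishes hour 5, plus 2-hour gap → hour 7). The latest of these is hour 14, so catering load-in runs hour 14 to 14 + 8 = hour 22.
The final walkthrough waits on catering load-in (finishes hour 22), so it starts at hour 22 and finishes at 22 + 1 = hour 23.
All tasks are finished once the last one completes. Finish times: Venue unlock at 5, Tent raising at 14, Lighting stringing at 14, Sound setup at 14, Catering load-in at 22, The final walkthrough at 23. The latest is hour 23.

23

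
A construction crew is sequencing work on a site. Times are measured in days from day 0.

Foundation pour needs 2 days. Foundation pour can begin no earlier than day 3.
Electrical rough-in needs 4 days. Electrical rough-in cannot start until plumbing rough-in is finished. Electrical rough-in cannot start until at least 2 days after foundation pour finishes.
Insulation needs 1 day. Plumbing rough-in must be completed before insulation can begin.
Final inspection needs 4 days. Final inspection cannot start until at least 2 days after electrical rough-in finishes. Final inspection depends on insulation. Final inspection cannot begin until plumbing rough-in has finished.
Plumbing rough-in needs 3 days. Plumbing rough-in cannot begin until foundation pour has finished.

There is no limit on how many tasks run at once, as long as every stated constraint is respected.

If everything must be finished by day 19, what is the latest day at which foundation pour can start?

4

To finish by day 19, final inspection (duration 4) must start no later than day 15.
Electrical rough-in must finish before final inspection (must start by day 15, minus 2-day gap → day 13). With a 4-day duration, electrical rough-in must start by 13 − 4 = day 9.
Insulation has to be done before final inspection (must start by day 15). That means finishing by day 15, i.e. starting by 15 − 1 = day 14.
For plumbing rough-in: electrical rough-in (must start by day 9); insulation (must start by day 14); final inspection (must start by day 15). The most restrictive is day 9; with a 3-day duration, plumbing rough-in must start by day 6.
Foundation pour has several dependents: plumbing rough-in (must start by day 6); electrical rough-in (must start by day 9, minus 2-day gap → day 7). The earliest of those limits is day 6, so foundation pour must start by 6 − 2 = day 4.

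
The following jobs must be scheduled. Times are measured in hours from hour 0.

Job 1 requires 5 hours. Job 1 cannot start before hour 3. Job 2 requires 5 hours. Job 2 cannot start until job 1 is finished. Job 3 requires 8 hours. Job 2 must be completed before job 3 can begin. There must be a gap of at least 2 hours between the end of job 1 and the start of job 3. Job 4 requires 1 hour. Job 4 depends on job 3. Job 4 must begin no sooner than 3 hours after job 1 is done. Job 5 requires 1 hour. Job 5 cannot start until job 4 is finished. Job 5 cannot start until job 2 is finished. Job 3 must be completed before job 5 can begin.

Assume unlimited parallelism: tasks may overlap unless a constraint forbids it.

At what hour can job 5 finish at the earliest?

After its own release at hour 3, job 1 can start at hour 3 and finishes at hour 8.
After job 1 (finishes hour 8), job 2 can start at hour 8 and finishes at hour 13.
For job 3: job 2 (finishes hour 13); job 1 (finishes hour 8, plus 2-hour gap → hour 10). Taking the maximum gives a start of hour 13, and it finishes at 13 + 8 = hour 21.
For job 4: job 3 (finishes hour 21); job 1 (finishes hour 8, plus 3-hour gap → hour 11). Taking the maximum gives a start of hour 21, and it finishes at 21 + 1 = hour 22.
Job 5 cannot start until job 4 (finishes hour 22); job 2 (finishes hour 13); job 3 (finishes hour 21). The controlling bound is hour 22, so job 5 finishes at 22 + 1 = hour 23.

23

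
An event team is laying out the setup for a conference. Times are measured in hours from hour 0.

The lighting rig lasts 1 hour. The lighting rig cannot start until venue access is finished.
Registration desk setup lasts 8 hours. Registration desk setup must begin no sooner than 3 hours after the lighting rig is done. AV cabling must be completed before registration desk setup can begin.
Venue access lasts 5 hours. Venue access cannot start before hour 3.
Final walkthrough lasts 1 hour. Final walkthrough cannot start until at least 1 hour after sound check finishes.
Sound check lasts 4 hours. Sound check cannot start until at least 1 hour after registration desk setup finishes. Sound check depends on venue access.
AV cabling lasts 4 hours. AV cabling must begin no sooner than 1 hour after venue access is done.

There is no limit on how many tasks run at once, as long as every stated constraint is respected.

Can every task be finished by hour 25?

No

Venue access waits on its own release at hour 3, so it starts at hour 3 and finishes at 3 + 5 = hour 8.
After venue access (finishes hour 8, plus 1-hour gap → hour 9), AV cabling can start at hour 9 and finishes at hour 13.
The lighting rig waits on venue access (finishes hour 8), so it starts at hour 8 and finishes at 8 + 1 = hour 9.
Registration desk setup has to wait for the lighting rig (finishes hour 9, plus 3-hour gap → hour 12); AV cabling (finishes hour 13). The latest of these is hour 13, so registration desk setup runs hour 13 to 13 + 8 = hour 21.
Sound check has to wait for registration desk setup (finishes hour 21, plus 1-hour gap → hour 22); venue access (finishes hour 8). The latest of these is hour 22, so sound check runs hour 22 to 22 + 4 = hour 26.
Final walkthrough cannot begin until sound check (finishes hour 26, plus 1-hour gap → hour 27). It runs from hour 27 to 27 + 1 = hour 28.
The earliest everything can be done is hour 28, which is after the deadline of 25, so it is not possible.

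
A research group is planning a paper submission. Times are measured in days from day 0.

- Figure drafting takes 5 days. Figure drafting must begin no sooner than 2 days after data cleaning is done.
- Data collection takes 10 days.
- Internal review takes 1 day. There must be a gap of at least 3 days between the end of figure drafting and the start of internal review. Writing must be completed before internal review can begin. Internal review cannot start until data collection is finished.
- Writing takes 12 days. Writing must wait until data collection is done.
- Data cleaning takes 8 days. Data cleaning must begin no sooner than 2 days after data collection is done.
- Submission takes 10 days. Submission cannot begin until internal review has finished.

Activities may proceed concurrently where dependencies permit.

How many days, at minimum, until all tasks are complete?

41

Data collection can start immediately at day 0; it finishes at day 10.
Writing cannot begin until data collection (finishes day 10). It runs from day 10 to 10 + 12 = day 22.
Data cleaning cannot begin until data collection (finishes day 10, plus 2-day gap → day 12). It runs from day 12 to 12 + 8 = day 20.
Figure drafting waits on data cleaning (finishes day 20, plus 2-day gap → day 22), so it starts at day 22 and finishes at 22 + 5 = day 27.
For internal review: figure drafting (finishes day 27, plus 3-day gap → day 30); writing (finishes day 22); data collection (finishes day 10). Taking the maximum gives a start of day 30, and it finishes at 30 + 1 = day 31.
Submission cannot begin until internal review (finishes day 31). It runs from day 31 to 31 + 10 = day 41.
All tasks are finished once the last one completes. Finish times: Data collection at 10, Data cleaning at 20, Figure drafting at 27, Writing at 22, Internal review at 31, Submission at 41. The latest is day 41.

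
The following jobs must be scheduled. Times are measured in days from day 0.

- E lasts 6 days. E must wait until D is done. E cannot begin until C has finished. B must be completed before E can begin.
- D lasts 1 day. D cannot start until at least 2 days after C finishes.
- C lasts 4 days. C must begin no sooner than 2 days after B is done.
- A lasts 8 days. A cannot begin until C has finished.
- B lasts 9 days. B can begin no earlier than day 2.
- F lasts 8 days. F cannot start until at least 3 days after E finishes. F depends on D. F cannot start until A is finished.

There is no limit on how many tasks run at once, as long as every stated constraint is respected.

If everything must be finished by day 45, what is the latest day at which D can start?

27

Nothing follows F; the deadline of day 45 is its only limit. It must start by 45 − 8 = day 37.
Since F (must start by day 37, minus 3-day gap → day 34) depends on it, E must finish by day 34. Backing off its 6-day duration gives a latest start of day 28.
D feeds E (must start by day 28); F (must start by day 37). Taking the minimum, D must finish by day 28 and start by 28 − 1 = day 27.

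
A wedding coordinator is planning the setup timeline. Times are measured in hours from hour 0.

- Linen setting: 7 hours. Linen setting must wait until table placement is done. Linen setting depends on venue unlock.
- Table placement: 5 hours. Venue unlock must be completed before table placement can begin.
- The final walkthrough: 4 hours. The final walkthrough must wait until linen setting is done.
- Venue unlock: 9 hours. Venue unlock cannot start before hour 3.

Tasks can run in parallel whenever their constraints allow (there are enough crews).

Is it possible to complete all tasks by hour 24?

Venue unlock cannot begin until its own release at hour 3. It runs from hour 3 to 3 + 9 = hour 12.
After venue unlock (finishes hour 12), table placement can start at hour 12 and finishes at hour 17.
Linen setting needs all of table placement (finishes hour 17); venue unlock (finishes hour 12). That puts its earliest start at hour 17; it finishes at 17 + 7 = hour 24.
After linen setting (finishes hour 24), the final walkthrough can start at hour 24 and finishes at hour 28.
The earliest everything can be done is hour 28, which is after the deadline of 24, so it is not possible.

No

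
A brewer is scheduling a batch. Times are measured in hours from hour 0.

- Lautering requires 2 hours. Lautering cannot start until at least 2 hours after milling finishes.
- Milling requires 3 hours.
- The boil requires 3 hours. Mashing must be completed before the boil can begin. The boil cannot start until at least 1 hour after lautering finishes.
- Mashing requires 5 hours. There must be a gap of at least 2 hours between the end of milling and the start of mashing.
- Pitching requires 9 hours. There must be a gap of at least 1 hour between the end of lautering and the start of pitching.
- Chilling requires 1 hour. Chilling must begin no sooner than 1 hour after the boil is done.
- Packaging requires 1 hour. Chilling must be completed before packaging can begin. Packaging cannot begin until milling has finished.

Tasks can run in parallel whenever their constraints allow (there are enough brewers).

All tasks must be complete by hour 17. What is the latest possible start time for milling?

0

Packaging has no dependents, so it just needs to finish by hour 17. Starting by 17 − 1 = hour 16 achieves that.
Since packaging (must start by hour 16) depends on it, chilling must finish by hour 16. Backing off its 1-hour duration gives a latest start of hour 15.
The boil has to be done before chilling (must start by hour 15, minus 1-hour gap → hour 14). That means finishing by hour 14, i.e. starting by 14 − 3 = hour 11.
Since the boil (must start by hour 11) depends on it, mashing must finish by hour 11. Backing off its 5-hour duration gives a latest start of hour 6.
Pitching has no dependents, so it just needs to finish by hour 17. Starting by 17 − 9 = hour 8 achieves that.
For lautering: the boil (must start by hour 11, minus 1-hour gap → hour 10); pitching (must start by hour 8, minus 1-hour gap → hour 7). The most restrictive is hour 7; with a 2-hour duration, lautering must start by hour 5.
For milling: mashing (must start by hour 6, minus 2-hour gap → hour 4); lautering (must start by hour 5, minus 2-hour gap → hour 3); packaging (must start by hour 16). The most restrictive is hour 3; with a 3-hour duration, milling must start by hour 0.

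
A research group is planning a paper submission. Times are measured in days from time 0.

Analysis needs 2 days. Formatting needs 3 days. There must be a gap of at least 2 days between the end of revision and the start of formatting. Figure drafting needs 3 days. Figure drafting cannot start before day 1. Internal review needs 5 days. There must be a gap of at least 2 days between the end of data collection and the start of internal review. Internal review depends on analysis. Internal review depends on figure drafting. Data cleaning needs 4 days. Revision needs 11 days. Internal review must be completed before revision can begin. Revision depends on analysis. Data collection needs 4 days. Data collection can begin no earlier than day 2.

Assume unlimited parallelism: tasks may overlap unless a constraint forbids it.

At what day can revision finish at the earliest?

24

Figure drafting waits on its own release at day 1, so it starts at day 1 and finishes at 1 + 3 = day 4.
Nothing blocks analysis, so it runs from day 0 to day 2.
After its own release at day 2, data collection can start at day 2 and finishes at day 6.
Internal review needs all of data collection (finishes day 6, plus 2-day gap → day 8); analysis (finishes day 2); figure drafting (finishes day 4). That puts its earliest start at day 8; it finishes at 8 + 5 = day 13.
For revision: internal review (finishes day 13); analysis (finishes day 2). Taking the maximum gives a start of day 13, and it finishes at 13 + 11 = day 24.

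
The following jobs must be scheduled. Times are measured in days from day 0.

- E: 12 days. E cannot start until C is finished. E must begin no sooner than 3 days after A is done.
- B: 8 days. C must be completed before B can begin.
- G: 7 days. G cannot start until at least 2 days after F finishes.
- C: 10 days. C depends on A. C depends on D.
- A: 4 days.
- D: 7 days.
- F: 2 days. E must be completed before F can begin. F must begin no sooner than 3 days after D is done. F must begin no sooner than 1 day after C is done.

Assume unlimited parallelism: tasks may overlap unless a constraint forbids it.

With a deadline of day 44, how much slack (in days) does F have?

D can start immediately at day 0; it finishes at day 7.
A can start immediately at day 0; it finishes at day 4.
C has to wait for A (finishes day 4); D (finishes day 7). The latest of these is day 7, so C runs day 7 to 7 + 10 = day 17.
E cannot start until C (finishes day 17); A (finishes day 4, plus 3-day gap → day 7). The controlling bound is day 17, so E finishes at 17 + 12 = day 29.
F needs all of E (finishes day 29); D (finishes day 7, plus 3-day gap → day 10); C (finishes day 17, plus 1-day gap → day 18). That puts its earliest start at day 29; it finishes at 29 + 2 = day 31.

Working backward from the deadline:
G has no dependents, so it just needs to finish by day 44. Starting by 44 − 7 = day 37 achieves that.
F has to be done before G (must start by day 37, minus 2-day gap → day 35). That means finishing by day 35, i.e. starting by 35 − 2 = day 33.
So F can start as early as day 29 and as late as day 33, giving 33 − 29 = 4 days of slack.

4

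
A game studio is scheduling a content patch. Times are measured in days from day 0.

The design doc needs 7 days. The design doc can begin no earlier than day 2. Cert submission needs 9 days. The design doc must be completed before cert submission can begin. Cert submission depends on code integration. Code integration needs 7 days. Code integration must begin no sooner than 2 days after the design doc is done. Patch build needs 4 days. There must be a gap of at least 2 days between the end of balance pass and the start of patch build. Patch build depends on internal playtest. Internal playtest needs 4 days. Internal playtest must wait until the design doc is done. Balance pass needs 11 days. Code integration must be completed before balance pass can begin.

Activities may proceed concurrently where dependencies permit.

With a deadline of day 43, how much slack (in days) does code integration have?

8

The design doc waits on its own release at day 2, so it starts at day 2 and finishes at 2 + 7 = day 9.
Code integration waits on the design doc (finishes day 9, plus 2-day gap → day 11), so it starts at day 11 and finishes at 11 + 7 = day 18.

Working backward from the deadline:
Patch build has no dependents, so it just needs to finish by day 43. Starting by 43 − 4 = day 39 achieves that.
Balance pass must finish before patch build (must start by day 39, minus 2-day gap → day 37). With an 11-day duration, balance pass must start by 37 − 11 = day 26.
Nothing follows cert submission; the deadline of day 43 is its only limit. It must start by 43 − 9 = day 34.
Code integration feeds balance pass (must start by day 26); cert submission (must start by day 34). Taking the minimum, code integration must finish by day 26 and start by 26 − 7 = day 19.
So code integration can start as early as day 11 and as late as day 19, giving 19 − 11 = 8 days of slack.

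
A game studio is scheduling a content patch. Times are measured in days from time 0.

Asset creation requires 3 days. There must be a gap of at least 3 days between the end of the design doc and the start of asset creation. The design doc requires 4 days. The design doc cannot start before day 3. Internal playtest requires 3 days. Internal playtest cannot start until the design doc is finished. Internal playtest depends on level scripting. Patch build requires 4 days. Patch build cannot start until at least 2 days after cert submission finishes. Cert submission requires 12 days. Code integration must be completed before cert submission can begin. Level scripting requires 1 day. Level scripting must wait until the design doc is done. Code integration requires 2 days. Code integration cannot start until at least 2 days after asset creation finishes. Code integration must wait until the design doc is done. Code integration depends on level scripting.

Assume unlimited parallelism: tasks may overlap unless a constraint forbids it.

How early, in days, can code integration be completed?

17

After its own release at day 3, the design doc can start at day 3 and finishes at day 7.
After the design doc (finishes day 7), level scripting can start at day 7 and finishes at day 8.
After the design doc (finishes day 7, plus 3-day gap → day 10), asset creation can start at day 10 and finishes at day 13.
For code integration: asset creation (finishes day 13, plus 2-day gap → day 15); the design doc (finishes day 7); level scripting (finishes day 8). Taking the maximum gives a start of day 15, and it finishes at 15 + 2 = day 17.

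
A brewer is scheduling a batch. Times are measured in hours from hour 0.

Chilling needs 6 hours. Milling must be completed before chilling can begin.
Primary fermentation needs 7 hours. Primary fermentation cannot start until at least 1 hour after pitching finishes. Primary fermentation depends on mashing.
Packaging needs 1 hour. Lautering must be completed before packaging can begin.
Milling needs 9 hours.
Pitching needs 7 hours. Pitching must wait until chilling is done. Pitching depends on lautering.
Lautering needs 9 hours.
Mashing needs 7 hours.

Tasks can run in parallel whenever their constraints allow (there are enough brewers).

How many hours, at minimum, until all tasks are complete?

30

Lautering has no prerequisites, so it starts at hour 0 and finishes at hour 9.
Packaging waits on lautering (finishes hour 9), so it starts at hour 9 and finishes at 9 + 1 = hour 10.
Mashing has no prerequisites, so it starts at hour 0 and finishes at hour 7.
Milling has no prerequisites, so it starts at hour 0 and finishes at hour 9.
After milling (finishes hour 9), chilling can start at hour 9 and finishes at hour 15.
For pitching: chilling (finishes hour 15); lautering (finishes hour 9). Taking the maximum gives a start of hour 15, and it finishes at 15 + 7 = hour 22.
Primary fermentation cannot start until pitching (finishes hour 22, plus 1-hour gap → hour 23); mashing (finishes hour 7). The controlling bound is hour 23, so primary fermentation finishes at 23 + 7 = hour 30.
All tasks are finished once the last one completes. Finish times: Milling at 9, Mashing at 7, Lautering at 9, Chilling at 15, Pitching at 22, Primary fermentation at 30, Packaging at 10. The latest is hour 30.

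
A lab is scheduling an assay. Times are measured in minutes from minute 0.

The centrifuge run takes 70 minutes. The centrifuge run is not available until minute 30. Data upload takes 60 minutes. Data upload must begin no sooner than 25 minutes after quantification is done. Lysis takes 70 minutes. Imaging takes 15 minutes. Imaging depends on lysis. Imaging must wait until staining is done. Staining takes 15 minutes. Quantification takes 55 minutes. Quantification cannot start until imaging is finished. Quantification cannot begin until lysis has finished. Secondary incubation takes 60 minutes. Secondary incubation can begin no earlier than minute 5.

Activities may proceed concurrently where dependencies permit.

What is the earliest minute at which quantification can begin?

Staining can start immediately at minute 0; it finishes at minute 15.
Lysis has no prerequisites, so it starts at minute 0 and finishes at minute 70.
Imaging needs all of lysis (finishes minute 70); staining (finishes minute 15). That puts its earliest start at minute 70; it finishes at 70 + 15 = minute 85.
Quantification waits on imaging (finishes minute 85); lysis (finishes minute 70). The latest of these is minute 85, which is the earliest quantification can start.

85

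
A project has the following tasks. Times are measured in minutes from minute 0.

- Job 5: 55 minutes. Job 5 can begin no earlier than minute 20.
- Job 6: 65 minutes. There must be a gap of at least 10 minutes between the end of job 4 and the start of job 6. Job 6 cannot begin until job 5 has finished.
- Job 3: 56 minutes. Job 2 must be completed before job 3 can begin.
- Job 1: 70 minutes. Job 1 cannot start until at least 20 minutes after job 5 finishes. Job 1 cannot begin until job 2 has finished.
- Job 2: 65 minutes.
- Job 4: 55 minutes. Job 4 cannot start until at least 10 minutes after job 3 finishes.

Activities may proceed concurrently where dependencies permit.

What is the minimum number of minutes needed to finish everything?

261

After its own release at minute 20, job 5 can start at minute 20 and finishes at minute 75.
Nothing blocks job 2, so it runs from minute 0 to minute 65.
Job 3 cannot begin until job 2 (finishes minute 65). It runs from minute 65 to 65 + 56 = minute 121.
After job 3 (finishes minute 121, plus 10-minute gap → minute 131), job 4 can start at minute 131 and finishes at minute 186.
Job 6 needs all of job 4 (finishes minute 186, plus 10-minute gap → minute 196); job 5 (finishes minute 75). That puts its earliest start at minute 196; it finishes at 196 + 65 = minute 261.
Job 1 has to wait for job 5 (finishes minute 75, plus 20-minute gap → minute 95); job 2 (finishes minute 65). The latest of these is minute 95, so job 1 runs minute 95 to 95 + 70 = minute 165.
All tasks are finished once the last one completes. Finish times: Job 1 at 165, Job 2 at 65, Job 3 at 121, Job 4 at 186, Job 5 at 75, Job 6 at 261. The latest is minute 261.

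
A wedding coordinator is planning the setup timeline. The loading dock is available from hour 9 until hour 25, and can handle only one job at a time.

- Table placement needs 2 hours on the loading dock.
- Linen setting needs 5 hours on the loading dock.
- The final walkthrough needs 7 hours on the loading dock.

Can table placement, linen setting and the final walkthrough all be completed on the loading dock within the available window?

Yes

The loading dock window is 25 − 9 = 16 hours.
Running back to back, the jobs need 2 + 5 + 7 = 14 hours on the loading dock.
Since 14 ≤ 16, they fit within the window.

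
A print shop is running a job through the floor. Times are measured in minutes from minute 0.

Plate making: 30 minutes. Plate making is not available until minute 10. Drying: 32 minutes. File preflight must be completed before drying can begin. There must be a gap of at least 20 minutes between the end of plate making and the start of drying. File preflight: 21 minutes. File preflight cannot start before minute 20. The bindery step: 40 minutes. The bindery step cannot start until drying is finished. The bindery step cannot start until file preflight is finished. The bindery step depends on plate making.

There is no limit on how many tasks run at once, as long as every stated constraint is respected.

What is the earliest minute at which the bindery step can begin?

92

After its own release at minute 10, plate making can start at minute 10 and finishes at minute 40.
File preflight cannot begin until its own release at minute 20. It runs from minute 20 to 20 + 21 = minute 41.
For drying: file preflight (finishes minute 41); plate making (finishes minute 40, plus 20-minute gap → minute 60). Taking the maximum gives a start of minute 60, and it finishes at 60 + 32 = minute 92.
The bindery step waits on drying (finishes minute 92); file preflight (finishes minute 41); plate making (finishes minute 40). The latest of these is minute 92, which is the earliest the bindery step can start.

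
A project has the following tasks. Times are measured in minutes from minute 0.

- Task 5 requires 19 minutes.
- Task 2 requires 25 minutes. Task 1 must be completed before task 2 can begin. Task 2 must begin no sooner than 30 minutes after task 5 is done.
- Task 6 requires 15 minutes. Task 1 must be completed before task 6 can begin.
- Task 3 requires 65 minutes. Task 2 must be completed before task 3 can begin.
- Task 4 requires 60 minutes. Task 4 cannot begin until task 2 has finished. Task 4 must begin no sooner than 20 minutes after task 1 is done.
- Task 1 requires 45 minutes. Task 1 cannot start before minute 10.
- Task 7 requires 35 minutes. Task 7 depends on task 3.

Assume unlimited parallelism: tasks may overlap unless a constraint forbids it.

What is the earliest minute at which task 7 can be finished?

Task 5 has no prerequisites, so it starts at minute 0 and finishes at minute 19.
Task 1 cannot begin until its own release at minute 10. It runs from minute 10 to 10 + 45 = minute 55.
Task 2 cannot start until task 1 (finishes minute 55); task 5 (finishes minute 19, plus 30-minute gap → minute 49). The controlling bound is minute 55, so task 2 finishes at 55 + 25 = minute 80.
Task 3 waits on task 2 (finishes minute 80), so it starts at minute 80 and finishes at 80 + 65 = minute 145.
Task 7 cannot begin until task 3 (finishes minute 145). It runs from minute 145 to 145 + 35 = minute 180.

180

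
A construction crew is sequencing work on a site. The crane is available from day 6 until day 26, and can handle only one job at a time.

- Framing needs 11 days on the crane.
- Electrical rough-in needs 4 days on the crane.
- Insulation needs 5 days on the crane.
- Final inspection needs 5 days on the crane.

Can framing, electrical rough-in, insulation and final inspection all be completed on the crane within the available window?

No

The crane window is 26 − 6 = 20 days.
Running back to back, the jobs need 11 + 4 + 5 + 5 = 25 days on the crane.
Since 25 > 20, they cannot all fit.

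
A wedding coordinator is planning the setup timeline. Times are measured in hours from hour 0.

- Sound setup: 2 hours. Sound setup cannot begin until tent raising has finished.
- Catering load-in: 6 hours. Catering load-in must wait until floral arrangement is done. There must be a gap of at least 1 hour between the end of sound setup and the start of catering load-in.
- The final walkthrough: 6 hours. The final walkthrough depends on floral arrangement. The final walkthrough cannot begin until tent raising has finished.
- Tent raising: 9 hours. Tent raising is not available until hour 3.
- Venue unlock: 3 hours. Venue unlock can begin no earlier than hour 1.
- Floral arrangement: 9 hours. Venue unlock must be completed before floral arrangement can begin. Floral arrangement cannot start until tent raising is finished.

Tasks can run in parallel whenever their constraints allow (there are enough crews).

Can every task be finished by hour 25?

Tent raising cannot begin until its own release at hour 3. It runs from hour 3 to 3 + 9 = hour 12.
Sound setup waits on tent raising (finishes hour 12), so it starts at hour 12 and finishes at 12 + 2 = hour 14.
Venue unlock cannot begin until its own release at hour 1. It runs from hour 1 to 1 + 3 = hour 4.
Floral arrangement has to wait for venue unlock (finishes hour 4); tent raising (finishes hour 12). The latest of these is hour 12, so floral arrangement runs hour 12 to 12 + 9 = hour 21.
The final walkthrough needs all of floral arrangement (finishes hour 21); tent raising (finishes hour 12). That puts its earliest start at hour 21; it finishes at 21 + 6 = hour 27.
For catering load-in: floral arrangement (finishes hour 21); sound setup (finishes hour 14, plus 1-hour gap → hour 15). Taking the maximum gives a start of hour 21, and it finishes at 21 + 6 = hour 27.
The earliest everything can be done is hour 27, which is after the deadline of 25, so it is not possible.

No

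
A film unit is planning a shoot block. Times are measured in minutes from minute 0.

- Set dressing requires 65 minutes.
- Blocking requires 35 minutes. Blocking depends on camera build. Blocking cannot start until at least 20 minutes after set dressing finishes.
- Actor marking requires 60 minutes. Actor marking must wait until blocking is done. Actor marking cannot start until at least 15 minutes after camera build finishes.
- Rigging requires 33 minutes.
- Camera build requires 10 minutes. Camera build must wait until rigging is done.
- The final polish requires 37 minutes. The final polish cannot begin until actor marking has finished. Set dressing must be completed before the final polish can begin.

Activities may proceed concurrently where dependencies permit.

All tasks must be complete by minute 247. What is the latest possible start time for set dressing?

30

To finish by minute 247, the final polish (duration 37) must start no later than minute 210.
Actor marking feeds into the final polish (must start by minute 210); so actor marking must finish by minute 210 and therefore start by minute 150.
Since actor marking (must start by minute 150) depends on it, blocking must finish by minute 150. Backing off its 35-minute duration gives a latest start of minute 115.
For set dressing: blocking (must start by minute 115, minus 20-minute gap → minute 95); the final polish (must start by minute 210). The most restrictive is minute 95; with a 65-minute duration, set dressing must start by minute 30.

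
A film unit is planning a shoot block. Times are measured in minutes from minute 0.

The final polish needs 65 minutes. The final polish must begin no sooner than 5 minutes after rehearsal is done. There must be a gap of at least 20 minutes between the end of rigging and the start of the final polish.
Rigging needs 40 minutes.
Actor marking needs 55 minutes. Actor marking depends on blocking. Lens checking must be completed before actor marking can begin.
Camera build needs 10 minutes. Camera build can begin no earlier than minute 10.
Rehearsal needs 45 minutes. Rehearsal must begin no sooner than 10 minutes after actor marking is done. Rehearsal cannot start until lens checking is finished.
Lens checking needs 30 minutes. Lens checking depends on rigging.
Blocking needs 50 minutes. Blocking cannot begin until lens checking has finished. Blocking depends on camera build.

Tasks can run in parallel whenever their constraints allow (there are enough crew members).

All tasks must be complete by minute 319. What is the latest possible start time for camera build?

79

To finish by minute 319, the final polish (duration 65) must start no later than minute 254.
Rehearsal has to be done before the final polish (must start by minute 254, minus 5-minute gap → minute 249). That means finishing by minute 249, i.e. starting by 249 − 45 = minute 204.
Actor marking feeds into rehearsal (must start by minute 204, minus 10-minute gap → minute 194); so actor marking must finish by minute 194 and therefore start by minute 139.
Since actor marking (must start by minute 139) depends on it, blocking must finish by minute 139. Backing off its 50-minute duration gives a latest start of minute 89.
Since blocking (must start by minute 89) depends on it, camera build must finish by minute 89. Backing off its 10-minute duration gives a latest start of minute 79.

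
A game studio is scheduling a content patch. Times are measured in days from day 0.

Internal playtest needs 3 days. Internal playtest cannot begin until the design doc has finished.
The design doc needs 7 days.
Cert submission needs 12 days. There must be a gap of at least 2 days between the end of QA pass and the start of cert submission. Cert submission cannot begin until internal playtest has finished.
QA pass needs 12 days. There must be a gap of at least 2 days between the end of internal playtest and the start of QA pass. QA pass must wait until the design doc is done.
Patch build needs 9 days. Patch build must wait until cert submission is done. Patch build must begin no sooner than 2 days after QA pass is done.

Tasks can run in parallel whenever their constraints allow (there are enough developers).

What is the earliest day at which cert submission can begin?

26

Nothing blocks the design doc, so it runs from day 0 to day 7.
Internal playtest cannot begin until the design doc (finishes day 7). It runs from day 7 to 7 + 3 = day 10.
For QA pass: internal playtest (finishes day 10, plus 2-day gap → day 12); the design doc (finishes day 7). Taking the maximum gives a start of day 12, and it finishes at 12 + 12 = day 24.
Cert submission waits on QA pass (finishes day 24, plus 2-day gap → day 26); internal playtest (finishes day 10). The latest of these is day 26, which is the earliest cert submission can start.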